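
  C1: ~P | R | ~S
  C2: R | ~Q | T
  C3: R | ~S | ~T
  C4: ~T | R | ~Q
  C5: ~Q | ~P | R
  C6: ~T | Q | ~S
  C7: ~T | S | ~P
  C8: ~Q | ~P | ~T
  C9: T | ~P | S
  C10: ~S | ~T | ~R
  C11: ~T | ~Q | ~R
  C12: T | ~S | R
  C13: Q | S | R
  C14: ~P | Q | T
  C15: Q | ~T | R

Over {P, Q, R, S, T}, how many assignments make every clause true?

6

There are 2^5 = 32 truth assignments over (P, Q, R, S, T).
Split on S. With S = 1, the clauses containing S are satisfied and ~S drops from the rest; 3 of the 2^4 = 16 assignments to the other variables satisfy what remains.
With S = 0, by the same count on the reduced clause set, 3 assignments work.
Total: 3 + 3 = 6.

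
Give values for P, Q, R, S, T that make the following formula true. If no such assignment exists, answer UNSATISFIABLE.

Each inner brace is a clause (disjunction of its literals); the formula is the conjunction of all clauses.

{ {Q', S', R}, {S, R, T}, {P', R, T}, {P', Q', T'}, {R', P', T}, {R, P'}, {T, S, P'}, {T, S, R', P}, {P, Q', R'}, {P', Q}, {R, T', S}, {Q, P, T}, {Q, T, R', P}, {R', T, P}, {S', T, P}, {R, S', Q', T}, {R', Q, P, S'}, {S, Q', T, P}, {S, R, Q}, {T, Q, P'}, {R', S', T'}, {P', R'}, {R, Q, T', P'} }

P=0; Q=0; R=0; S=1; T=1

Suppose R = 0.
Unit clause (P') forces P = 0.
Suppose Q = 0.
Unit clause (T) forces T = 1.
Unit clause (S) forces S = 1.
Every clause now holds.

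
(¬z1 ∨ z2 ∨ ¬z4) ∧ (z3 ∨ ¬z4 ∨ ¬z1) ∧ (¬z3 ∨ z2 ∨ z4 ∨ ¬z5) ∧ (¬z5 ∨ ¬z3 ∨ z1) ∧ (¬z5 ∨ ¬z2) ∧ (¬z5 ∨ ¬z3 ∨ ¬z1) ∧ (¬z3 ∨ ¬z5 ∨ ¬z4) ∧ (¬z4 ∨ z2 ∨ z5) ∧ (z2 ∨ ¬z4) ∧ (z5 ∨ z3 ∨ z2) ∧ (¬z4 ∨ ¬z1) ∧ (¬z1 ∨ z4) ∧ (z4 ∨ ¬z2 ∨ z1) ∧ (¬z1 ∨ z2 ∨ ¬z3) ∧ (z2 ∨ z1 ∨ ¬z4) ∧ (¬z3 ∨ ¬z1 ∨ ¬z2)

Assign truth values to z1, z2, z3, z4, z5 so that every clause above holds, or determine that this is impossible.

Try z5 = True.
Unit clause (¬z2) forces z2 = False.
Unit clause (¬z4) forces z4 = False.
Unit clause (¬z3) forces z3 = False.
Unit clause (¬z1) forces z1 = False.
Every clause now holds.

z1=False, z2=False, z3=False, z4=False, z5=True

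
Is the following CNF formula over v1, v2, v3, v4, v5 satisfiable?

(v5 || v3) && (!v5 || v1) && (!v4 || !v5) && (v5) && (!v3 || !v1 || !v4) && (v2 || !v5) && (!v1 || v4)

From the singleton clause (v5), v5 = true.
From the singleton clause (v1), v1 = true.
From the singleton clause (!v4), v4 = false.
Now (v4) is unsatisfied and unit — conflict.
No assignment satisfies every clause.

No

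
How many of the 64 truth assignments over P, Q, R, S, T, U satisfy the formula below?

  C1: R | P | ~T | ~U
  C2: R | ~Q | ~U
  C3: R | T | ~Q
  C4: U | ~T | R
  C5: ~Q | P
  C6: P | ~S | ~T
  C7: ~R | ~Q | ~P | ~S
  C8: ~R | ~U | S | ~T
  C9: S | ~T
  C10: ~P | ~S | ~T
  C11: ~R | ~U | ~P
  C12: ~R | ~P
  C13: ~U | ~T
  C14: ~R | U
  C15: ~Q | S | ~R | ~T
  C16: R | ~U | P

8

There are 2^6 = 64 truth assignments over (P, Q, R, S, T, U).
Split on Q. With Q = 1, the clauses containing Q are satisfied and ~Q drops from the rest; 0 of the 2^5 = 32 assignments to the other variables satisfy what remains.
With Q = 0, by the same count on the reduced clause set, 8 assignments work.
Total: 0 + 8 = 8.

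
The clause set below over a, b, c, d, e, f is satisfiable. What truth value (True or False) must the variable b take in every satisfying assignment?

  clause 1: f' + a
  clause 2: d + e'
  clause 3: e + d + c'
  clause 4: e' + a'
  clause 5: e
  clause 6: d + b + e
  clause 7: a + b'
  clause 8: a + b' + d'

Suppose b = 1.
The clause (e) is unit, so e = 1.
The clause (d) is unit, so d = 1.
The clause (a') is unit, so a = 0.
Now (a) is unsatisfied and unit — conflict.
So every satisfying assignment has b = False.

False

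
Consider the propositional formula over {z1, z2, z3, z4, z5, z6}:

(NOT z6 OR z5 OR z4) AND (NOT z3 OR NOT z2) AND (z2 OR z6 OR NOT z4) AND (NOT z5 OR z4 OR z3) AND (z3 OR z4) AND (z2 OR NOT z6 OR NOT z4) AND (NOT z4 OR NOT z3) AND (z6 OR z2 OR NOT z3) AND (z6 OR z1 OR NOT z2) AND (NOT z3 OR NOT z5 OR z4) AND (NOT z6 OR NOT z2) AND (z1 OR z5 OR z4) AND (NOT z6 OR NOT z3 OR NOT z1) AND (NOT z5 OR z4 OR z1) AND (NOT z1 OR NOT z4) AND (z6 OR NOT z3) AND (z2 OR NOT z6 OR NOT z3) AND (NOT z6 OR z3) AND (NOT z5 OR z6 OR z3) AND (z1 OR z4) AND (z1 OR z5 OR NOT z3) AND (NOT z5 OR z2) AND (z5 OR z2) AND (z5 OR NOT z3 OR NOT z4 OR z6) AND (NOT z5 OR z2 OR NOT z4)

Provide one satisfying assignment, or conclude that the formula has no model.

UNSATISFIABLE

Case z3 = false:
From the singleton clause (z4), z4 = true.
From the singleton clause (NOT z1), z1 = false.
From the singleton clause (NOT z6), z6 = false.
From the singleton clause (z2), z2 = true.
Now (NOT z2) is unsatisfied and unit — conflict.
Undo z3 and try z3 = true.
From the singleton clause (NOT z2), z2 = false.
From the singleton clause (NOT z4), z4 = false.
From the singleton clause (z6), z6 = true.
Now (NOT z6) is unsatisfied and unit — conflict.
Both values of z3 lead to a conflict.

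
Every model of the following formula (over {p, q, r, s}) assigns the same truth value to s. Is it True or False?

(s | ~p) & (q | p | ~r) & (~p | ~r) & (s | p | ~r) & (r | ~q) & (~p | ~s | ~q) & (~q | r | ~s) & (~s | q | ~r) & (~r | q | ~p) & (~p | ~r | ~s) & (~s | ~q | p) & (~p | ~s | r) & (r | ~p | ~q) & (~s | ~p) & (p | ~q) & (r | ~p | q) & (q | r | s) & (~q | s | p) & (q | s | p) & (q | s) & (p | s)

True

Suppose s = 0.
The clause (~p) is unit, so p = 0.
But (p) is also a unit clause — contradiction.
So every satisfying assignment has s = True.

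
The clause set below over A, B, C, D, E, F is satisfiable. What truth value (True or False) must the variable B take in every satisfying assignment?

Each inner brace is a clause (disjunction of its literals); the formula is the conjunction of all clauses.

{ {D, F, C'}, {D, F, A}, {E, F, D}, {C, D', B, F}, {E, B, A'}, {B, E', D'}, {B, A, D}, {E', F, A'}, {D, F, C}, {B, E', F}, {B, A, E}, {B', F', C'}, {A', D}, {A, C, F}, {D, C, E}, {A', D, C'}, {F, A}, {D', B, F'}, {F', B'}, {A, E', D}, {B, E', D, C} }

Suppose B = 0.
Case E = 1:
(D') alone gives D = 0.
(A) alone gives A = 1.
That conflicts with the unit clause (A').
That branch fails; take E = 0 instead.
(A') alone gives A = 0.
That conflicts with the unit clause (A).
Either choice for E ends in contradiction.
So every satisfying assignment has B = True.

True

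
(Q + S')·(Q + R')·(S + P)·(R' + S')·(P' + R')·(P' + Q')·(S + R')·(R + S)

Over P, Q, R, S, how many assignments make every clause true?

There are 2^4 = 16 truth assignments over (P, Q, R, S).
Check each against the 8 clauses (columns in the order P, Q, R, S):
  F F F F  ✗ fails (S + P)
  F F F T  ✗ fails (Q + S')
  F F T F  ✗ fails (Q + R')
  F F T T  ✗ fails (Q + S')
  F T F F  ✗ fails (S + P)
  F T F T  ✓ satisfies all
  F T T F  ✗ fails (S + P)
  F T T T  ✗ fails (R' + S')
  T F F F  ✗ fails (R + S)
  T F F T  ✗ fails (Q + S')
  T F T F  ✗ fails (Q + R')
  T F T T  ✗ fails (Q + S')
  T T F F  ✗ fails (P' + Q')
  T T F T  ✗ fails (P' + Q')
  T T T F  ✗ fails (P' + R')
  T T T T  ✗ fails (R' + S')
1 of the 16 rows is a model.

1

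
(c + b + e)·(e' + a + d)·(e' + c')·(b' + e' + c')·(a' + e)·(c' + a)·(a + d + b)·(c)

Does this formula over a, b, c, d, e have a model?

From the singleton clause (c), c = 1.
From the singleton clause (e'), e = 0.
From the singleton clause (a'), a = 0.
That conflicts with the unit clause (a).
No assignment satisfies every clause.

No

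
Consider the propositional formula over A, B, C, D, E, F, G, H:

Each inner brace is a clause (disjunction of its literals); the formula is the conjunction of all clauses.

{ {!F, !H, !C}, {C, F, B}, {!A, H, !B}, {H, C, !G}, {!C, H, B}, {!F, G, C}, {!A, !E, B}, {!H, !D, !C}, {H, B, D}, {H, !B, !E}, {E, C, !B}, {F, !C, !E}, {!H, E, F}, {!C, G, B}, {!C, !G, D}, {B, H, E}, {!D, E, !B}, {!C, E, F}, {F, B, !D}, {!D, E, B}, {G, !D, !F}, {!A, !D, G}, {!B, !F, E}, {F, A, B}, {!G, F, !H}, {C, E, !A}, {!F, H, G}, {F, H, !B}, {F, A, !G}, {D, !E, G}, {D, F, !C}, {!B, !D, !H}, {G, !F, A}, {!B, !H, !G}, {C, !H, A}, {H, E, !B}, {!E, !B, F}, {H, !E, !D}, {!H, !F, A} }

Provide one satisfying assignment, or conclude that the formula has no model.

Suppose F = false.
Suppose C = true.
(!E) alone gives E = false.
That conflicts with the unit clause (E).
So C must be the other value — set C = false.
(B) alone gives B = true.
(E) alone gives E = true.
That conflicts with the unit clause (!E).
Both values of C lead to a conflict.
So F must be the other value — set F = true.
Suppose H = false.
(G) alone gives G = true.
(C) alone gives C = true.
(B) alone gives B = true.
(!A) alone gives A = false.
(!E) alone gives E = false.
That conflicts with the unit clause (E).
So H must be the other value — set H = true.
(!C) alone gives C = false.
(G) alone gives G = true.
(!B) alone gives B = false.
(A) alone gives A = true.
(!E) alone gives E = false.
That conflicts with the unit clause (E).
Both values of H lead to a conflict.
Both values of F lead to a conflict.

UNSATISFIABLE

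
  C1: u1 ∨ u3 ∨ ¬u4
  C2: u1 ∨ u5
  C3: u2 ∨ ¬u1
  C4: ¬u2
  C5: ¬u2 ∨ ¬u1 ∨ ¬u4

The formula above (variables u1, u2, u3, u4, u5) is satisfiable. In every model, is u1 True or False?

Suppose u1 = True.
Unit clause (u2) forces u2 = True.
But (¬u2) is also a unit clause — contradiction.
So every satisfying assignment has u1 = False.

False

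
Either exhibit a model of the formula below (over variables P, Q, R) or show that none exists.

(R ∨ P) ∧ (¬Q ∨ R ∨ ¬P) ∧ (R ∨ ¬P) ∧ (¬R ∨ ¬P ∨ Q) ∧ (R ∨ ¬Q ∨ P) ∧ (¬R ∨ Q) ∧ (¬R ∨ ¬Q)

Case R = True:
From the singleton clause (Q), Q = True.
That conflicts with the unit clause (¬Q).
Undo R and try R = False.
From the singleton clause (P), P = True.
That conflicts with the unit clause (¬P).
Neither R = True nor R = False works.

UNSATISFIABLE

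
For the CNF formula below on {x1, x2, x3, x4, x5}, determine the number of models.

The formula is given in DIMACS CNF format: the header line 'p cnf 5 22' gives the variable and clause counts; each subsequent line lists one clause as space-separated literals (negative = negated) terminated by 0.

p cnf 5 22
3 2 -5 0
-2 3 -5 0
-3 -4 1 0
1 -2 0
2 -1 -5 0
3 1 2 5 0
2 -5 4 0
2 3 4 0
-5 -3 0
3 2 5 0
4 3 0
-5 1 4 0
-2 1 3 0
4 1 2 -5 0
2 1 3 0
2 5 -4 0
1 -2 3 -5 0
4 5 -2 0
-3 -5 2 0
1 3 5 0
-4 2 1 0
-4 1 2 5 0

There are 2^5 = 32 truth assignments over (x1, x2, x3, x4, x5).
Split on x1. With x1 = True, the clauses containing x1 are satisfied and ¬x1 drops from the rest; 3 of the 2^4 = 16 assignments to the other variables satisfy what remains.
With x1 = False, by the same count on the reduced clause set, 1 assignment works.
Total: 3 + 1 = 4.

4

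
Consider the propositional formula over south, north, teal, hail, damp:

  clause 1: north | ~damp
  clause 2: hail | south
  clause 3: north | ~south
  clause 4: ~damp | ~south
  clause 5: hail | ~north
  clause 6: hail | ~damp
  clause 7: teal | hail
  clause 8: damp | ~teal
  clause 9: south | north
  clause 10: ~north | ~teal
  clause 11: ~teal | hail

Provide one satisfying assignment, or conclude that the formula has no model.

Try north = 1.
Unit clause (hail) forces hail = 1.
Unit clause (~teal) forces teal = 0.
Try damp = 0.
No clause remains; south is free.

south: 0; north: 1; teal: 0; hail: 1; damp: 0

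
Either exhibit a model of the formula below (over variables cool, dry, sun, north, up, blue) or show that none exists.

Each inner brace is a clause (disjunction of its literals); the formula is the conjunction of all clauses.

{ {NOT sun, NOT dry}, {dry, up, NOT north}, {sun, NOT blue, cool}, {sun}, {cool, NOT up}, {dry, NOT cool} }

From the singleton clause (sun), sun = true.
From the singleton clause (NOT dry), dry = false.
From the singleton clause (NOT cool), cool = false.
From the singleton clause (NOT up), up = false.
From the singleton clause (NOT north), north = false.
No clause remains; blue is free.

cool: false, dry: false, sun: true, north: false, up: false, blue: false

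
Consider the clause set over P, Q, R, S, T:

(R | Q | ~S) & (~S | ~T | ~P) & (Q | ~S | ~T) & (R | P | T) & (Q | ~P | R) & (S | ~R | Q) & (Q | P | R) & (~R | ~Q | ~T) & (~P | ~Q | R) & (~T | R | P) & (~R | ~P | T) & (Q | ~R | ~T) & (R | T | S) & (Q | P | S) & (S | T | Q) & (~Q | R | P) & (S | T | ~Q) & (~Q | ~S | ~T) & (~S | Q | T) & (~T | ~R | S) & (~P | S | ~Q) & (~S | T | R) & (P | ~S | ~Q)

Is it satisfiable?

No

Suppose R = 1.
Suppose S = 1.
Suppose T = 0.
Unit clause (~P) forces P = 0.
Unit clause (Q) forces Q = 1.
But (~Q) is also a unit clause — contradiction.
Backtrack on T: now try T = 1.
Unit clause (~P) forces P = 0.
Unit clause (Q) forces Q = 1.
But (~Q) is also a unit clause — contradiction.
Neither T = 1 nor T = 0 works.
Backtrack on S: now try S = 0.
Unit clause (Q) forces Q = 1.
Unit clause (~T) forces T = 0.
But (T) is also a unit clause — contradiction.
Neither S = 1 nor S = 0 works.
Backtrack on R: now try R = 0.
Suppose Q = 1.
Unit clause (~P) forces P = 0.
But (P) is also a unit clause — contradiction.
Backtrack on Q: now try Q = 0.
Unit clause (~S) forces S = 0.
Unit clause (~P) forces P = 0.
But (P) is also a unit clause — contradiction.
Neither Q = 1 nor Q = 0 works.
Neither R = 1 nor R = 0 works.
No assignment satisfies every clause.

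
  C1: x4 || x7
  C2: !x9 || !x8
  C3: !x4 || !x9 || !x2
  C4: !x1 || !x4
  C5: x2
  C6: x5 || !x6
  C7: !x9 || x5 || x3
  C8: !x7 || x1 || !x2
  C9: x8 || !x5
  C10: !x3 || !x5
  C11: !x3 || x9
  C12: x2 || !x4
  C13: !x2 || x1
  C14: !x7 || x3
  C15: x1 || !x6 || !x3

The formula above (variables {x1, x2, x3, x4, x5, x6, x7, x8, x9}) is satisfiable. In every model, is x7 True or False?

Suppose x7 = false.
(x4) alone gives x4 = true.
(!x1) alone gives x1 = false.
(x2) alone gives x2 = true.
Now (!x2) is unsatisfied and unit — conflict.
So every satisfying assignment has x7 = True.

True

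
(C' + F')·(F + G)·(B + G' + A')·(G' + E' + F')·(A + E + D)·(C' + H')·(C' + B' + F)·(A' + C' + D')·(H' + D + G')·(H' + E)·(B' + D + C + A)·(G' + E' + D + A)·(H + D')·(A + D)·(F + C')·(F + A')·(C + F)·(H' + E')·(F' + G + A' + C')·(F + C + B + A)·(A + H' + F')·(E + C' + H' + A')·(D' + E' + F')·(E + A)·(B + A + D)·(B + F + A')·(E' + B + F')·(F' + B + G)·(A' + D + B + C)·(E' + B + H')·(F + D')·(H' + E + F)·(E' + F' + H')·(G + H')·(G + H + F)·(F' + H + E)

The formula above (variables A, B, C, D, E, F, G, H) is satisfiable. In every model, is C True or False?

Suppose C = 1.
Unit clause (F') forces F = 0.
But (F) is also a unit clause — contradiction.
So every satisfying assignment has C = False.

False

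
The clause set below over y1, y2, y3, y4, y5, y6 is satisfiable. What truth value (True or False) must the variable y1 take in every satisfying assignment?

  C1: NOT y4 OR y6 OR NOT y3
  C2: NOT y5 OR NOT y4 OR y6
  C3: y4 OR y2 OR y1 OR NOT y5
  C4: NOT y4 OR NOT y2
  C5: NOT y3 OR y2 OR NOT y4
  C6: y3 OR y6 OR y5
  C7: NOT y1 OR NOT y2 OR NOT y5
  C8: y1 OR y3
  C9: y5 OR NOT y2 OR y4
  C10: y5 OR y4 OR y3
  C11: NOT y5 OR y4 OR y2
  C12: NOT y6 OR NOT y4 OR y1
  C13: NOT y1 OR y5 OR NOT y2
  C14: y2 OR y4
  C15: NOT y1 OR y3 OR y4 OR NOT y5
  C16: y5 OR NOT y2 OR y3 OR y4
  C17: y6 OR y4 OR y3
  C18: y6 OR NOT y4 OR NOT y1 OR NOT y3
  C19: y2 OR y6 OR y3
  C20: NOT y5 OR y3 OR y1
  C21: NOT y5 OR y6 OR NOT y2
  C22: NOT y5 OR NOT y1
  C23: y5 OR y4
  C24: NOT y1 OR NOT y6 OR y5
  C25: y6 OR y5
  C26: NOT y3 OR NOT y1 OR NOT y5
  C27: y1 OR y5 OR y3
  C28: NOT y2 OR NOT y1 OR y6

Suppose y1 = true.
From the singleton clause (NOT y5), y5 = false.
From the singleton clause (NOT y2), y2 = false.
From the singleton clause (y4), y4 = true.
From the singleton clause (NOT y3), y3 = false.
From the singleton clause (y6), y6 = true.
But (NOT y6) is also a unit clause — contradiction.
So every satisfying assignment has y1 = False.

False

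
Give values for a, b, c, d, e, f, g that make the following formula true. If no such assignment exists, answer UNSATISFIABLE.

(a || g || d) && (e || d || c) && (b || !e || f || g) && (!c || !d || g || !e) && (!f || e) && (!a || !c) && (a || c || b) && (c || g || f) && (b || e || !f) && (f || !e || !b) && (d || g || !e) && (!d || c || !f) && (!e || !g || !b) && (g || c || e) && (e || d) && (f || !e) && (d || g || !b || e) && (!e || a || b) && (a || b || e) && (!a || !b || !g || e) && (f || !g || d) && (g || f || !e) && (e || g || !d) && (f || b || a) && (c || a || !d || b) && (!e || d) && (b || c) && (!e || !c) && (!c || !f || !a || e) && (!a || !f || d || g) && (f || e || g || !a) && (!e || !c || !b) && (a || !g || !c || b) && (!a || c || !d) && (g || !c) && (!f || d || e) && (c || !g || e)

a: false; b: true; c: true; d: true; e: false; f: false; g: true

Branch on f: set f = false.
Unit clause (!e) forces e = false.
Unit clause (d) forces d = true.
Unit clause (g) forces g = true.
Unit clause (c) forces c = true.
Unit clause (!a) forces a = false.
Unit clause (b) forces b = true.
All clauses are satisfied.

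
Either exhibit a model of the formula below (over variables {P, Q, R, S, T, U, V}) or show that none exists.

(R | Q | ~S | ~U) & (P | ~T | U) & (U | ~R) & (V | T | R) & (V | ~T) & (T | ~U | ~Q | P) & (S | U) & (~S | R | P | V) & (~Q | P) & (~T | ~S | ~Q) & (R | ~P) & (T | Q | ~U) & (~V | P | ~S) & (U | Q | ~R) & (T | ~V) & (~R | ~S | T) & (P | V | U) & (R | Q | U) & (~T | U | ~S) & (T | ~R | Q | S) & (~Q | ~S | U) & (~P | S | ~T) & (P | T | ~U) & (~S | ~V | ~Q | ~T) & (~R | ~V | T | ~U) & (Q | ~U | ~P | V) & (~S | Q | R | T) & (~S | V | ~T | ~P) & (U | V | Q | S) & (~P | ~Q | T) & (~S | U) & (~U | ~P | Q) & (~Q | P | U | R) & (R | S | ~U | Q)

P: 0; Q: 0; R: 1; S: 0; T: 1; U: 1; V: 1

Branch on U: set U = 1.
Branch on V: set V = 1.
From the singleton clause (T), T = 1.
Branch on Q: set Q = 0.
From the singleton clause (~P), P = 0.
From the singleton clause (~S), S = 0.
From the singleton clause (R), R = 1.
This assignment satisfies each clause.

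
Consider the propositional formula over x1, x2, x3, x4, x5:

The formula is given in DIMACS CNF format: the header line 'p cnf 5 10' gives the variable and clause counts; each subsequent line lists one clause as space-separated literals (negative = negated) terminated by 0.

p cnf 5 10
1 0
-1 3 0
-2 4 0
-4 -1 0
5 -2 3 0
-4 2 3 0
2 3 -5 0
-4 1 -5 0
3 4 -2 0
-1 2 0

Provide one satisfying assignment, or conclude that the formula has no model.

UNSATISFIABLE

Unit clause (x1) forces x1 = True.
Unit clause (x3) forces x3 = True.
Unit clause (¬x4) forces x4 = False.
Unit clause (¬x2) forces x2 = False.
But (x2) is also a unit clause — contradiction.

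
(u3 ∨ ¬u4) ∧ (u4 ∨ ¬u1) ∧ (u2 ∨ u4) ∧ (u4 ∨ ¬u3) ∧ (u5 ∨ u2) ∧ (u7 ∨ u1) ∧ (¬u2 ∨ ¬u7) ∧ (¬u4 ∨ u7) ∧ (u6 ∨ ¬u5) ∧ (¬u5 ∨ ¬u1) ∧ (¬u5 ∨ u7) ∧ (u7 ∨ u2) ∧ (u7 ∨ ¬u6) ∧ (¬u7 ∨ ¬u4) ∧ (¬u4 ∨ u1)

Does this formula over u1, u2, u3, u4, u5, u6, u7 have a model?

No

Suppose u3 = True.
(u4) alone gives u4 = True.
(u7) alone gives u7 = True.
But (¬u7) is also a unit clause — contradiction.
Undo u3 and try u3 = False.
(¬u4) alone gives u4 = False.
(¬u1) alone gives u1 = False.
(u2) alone gives u2 = True.
(u7) alone gives u7 = True.
But (¬u7) is also a unit clause — contradiction.
Both values of u3 lead to a conflict.
No assignment satisfies every clause.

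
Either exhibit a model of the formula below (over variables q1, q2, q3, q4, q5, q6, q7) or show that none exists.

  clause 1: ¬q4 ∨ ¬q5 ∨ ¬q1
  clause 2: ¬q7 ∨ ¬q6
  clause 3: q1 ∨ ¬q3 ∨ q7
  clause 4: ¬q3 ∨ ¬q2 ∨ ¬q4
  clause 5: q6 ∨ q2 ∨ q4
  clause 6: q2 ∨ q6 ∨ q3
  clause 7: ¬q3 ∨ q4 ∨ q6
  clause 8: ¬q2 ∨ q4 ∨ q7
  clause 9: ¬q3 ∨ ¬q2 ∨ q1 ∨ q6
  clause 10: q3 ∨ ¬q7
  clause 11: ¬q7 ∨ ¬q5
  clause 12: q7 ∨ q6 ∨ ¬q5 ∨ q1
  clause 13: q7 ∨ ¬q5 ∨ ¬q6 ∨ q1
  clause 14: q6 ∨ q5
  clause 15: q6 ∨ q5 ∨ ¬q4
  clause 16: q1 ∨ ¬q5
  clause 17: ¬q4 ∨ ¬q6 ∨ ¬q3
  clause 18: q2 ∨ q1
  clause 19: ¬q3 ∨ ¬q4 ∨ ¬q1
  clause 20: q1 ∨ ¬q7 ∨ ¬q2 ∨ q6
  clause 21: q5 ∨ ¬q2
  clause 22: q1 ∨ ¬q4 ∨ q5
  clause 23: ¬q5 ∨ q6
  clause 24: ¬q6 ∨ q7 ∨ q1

q1: True, q2: False, q3: False, q4: False, q5: False, q6: True, q7: False

Case q7 = False:
Case q1 = True:
Case q4 = False:
(¬q2) alone gives q2 = False.
(q6) alone gives q6 = True.
All clauses hold; q3, q5 can take either value.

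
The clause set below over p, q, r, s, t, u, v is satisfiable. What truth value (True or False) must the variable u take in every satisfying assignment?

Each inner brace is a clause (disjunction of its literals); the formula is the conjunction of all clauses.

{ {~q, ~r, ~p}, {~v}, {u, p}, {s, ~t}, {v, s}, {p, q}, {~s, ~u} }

Suppose u = 1.
Unit clause (~v) forces v = 0.
Unit clause (s) forces s = 1.
Now (~s) is unsatisfied and unit — conflict.
So every satisfying assignment has u = False.

False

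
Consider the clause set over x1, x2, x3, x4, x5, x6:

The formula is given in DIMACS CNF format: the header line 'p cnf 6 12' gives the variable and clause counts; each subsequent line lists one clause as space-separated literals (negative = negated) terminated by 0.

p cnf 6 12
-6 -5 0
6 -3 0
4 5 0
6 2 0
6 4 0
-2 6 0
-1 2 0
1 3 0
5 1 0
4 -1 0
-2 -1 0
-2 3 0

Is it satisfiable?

Try x6 = False.
The clause (¬x3) is unit, so x3 = False.
The clause (x2) is unit, so x2 = True.
But (¬x2) is also a unit clause — contradiction.
Backtrack on x6: now try x6 = True.
The clause (¬x5) is unit, so x5 = False.
The clause (x4) is unit, so x4 = True.
The clause (x1) is unit, so x1 = True.
The clause (x2) is unit, so x2 = True.
But (¬x2) is also a unit clause — contradiction.
Neither x6 = True nor x6 = False works.
No assignment satisfies every clause.

Unsatisfiable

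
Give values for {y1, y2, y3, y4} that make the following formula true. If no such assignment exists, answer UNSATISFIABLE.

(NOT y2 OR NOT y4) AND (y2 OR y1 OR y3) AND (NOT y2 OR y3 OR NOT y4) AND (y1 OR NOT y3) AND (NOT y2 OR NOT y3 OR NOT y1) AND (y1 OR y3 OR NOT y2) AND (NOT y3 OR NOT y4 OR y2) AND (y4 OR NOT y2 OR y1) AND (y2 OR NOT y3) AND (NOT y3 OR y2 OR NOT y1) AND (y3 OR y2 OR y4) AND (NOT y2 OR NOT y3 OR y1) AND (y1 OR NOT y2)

Try y2 = true.
Unit clause (NOT y4) forces y4 = false.
Unit clause (y1) forces y1 = true.
Unit clause (NOT y3) forces y3 = false.
This assignment satisfies each clause.

y1=true; y2=true; y3=false; y4=false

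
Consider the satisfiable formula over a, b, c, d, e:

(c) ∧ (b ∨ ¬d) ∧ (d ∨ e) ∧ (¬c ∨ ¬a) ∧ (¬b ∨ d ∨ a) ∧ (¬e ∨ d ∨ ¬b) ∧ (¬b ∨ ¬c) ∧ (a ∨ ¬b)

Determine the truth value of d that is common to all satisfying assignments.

False

Suppose d = True.
The clause (c) is unit, so c = True.
The clause (b) is unit, so b = True.
That conflicts with the unit clause (¬b).
So every satisfying assignment has d = False.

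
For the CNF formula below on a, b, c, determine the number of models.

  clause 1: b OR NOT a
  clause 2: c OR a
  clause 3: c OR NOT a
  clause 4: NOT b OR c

There are 2^3 = 8 truth assignments over (a, b, c).
Split on c. With c = true, the clauses containing c are satisfied and NOT c drops from the rest; 3 of the 2^2 = 4 assignments to the other variables satisfy what remains.
With c = false, by the same count on the reduced clause set, 0 assignments work.
(One model: a=F, b=F, c=T.)
Total: 3 + 0 = 3.

3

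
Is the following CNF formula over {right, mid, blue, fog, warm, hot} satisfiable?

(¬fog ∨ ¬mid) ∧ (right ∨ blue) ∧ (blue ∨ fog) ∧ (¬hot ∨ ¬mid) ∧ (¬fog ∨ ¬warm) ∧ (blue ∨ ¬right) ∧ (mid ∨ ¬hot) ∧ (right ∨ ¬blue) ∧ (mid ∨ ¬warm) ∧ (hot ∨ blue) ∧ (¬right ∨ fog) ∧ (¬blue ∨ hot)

No

Suppose fog = False.
The clause (blue) is unit, so blue = True.
The clause (right) is unit, so right = True.
But (¬right) is also a unit clause — contradiction.
That branch fails; take fog = True instead.
The clause (¬mid) is unit, so mid = False.
The clause (¬warm) is unit, so warm = False.
The clause (¬hot) is unit, so hot = False.
The clause (blue) is unit, so blue = True.
But (¬blue) is also a unit clause — contradiction.
Both values of fog lead to a conflict.
No assignment satisfies every clause.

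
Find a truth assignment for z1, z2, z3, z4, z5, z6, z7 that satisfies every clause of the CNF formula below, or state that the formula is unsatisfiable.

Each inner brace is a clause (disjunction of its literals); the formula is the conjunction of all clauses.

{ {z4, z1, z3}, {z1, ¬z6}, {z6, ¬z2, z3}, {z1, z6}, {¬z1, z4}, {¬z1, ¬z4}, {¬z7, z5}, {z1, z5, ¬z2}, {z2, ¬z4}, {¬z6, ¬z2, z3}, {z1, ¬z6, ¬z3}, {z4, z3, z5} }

UNSATISFIABLE

Suppose z1 = True.
The clause (z4) is unit, so z4 = True.
Now (¬z4) is unsatisfied and unit — conflict.
So z1 must be the other value — set z1 = False.
The clause (¬z6) is unit, so z6 = False.
Now (z6) is unsatisfied and unit — conflict.
Neither z1 = True nor z1 = False works.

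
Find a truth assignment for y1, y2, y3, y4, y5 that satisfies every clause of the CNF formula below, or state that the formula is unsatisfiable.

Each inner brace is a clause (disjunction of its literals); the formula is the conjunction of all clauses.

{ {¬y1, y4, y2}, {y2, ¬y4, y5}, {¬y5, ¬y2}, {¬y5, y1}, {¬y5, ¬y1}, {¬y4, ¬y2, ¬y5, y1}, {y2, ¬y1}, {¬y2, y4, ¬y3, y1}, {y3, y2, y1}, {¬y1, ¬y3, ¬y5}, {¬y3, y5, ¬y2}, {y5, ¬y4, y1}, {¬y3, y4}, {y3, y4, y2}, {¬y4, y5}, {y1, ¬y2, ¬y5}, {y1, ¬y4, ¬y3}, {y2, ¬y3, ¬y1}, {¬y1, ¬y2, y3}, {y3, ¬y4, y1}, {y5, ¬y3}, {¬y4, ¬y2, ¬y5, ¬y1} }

Suppose y5 = False.
The clause (¬y4) is unit, so y4 = False.
The clause (¬y3) is unit, so y3 = False.
The clause (y2) is unit, so y2 = True.
The clause (¬y1) is unit, so y1 = False.
All clauses are satisfied.

y1=False, y2=True, y3=False, y4=False, y5=False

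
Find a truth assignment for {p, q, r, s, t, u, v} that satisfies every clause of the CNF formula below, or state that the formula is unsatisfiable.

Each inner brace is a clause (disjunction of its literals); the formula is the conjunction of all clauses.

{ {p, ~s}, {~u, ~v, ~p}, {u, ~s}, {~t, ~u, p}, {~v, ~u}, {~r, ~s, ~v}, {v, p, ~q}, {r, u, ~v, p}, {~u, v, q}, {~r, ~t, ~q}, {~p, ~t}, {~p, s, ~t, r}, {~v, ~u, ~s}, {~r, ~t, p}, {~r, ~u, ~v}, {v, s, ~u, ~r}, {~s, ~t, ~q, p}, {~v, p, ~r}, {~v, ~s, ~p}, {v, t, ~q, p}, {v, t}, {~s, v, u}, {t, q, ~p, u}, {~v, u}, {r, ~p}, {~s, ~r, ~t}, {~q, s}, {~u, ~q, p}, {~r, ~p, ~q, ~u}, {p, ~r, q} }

p ↦ 0; q ↦ 0; r ↦ 0; s ↦ 0; t ↦ 1; u ↦ 0; v ↦ 0

Case p = 0:
(~s) alone gives s = 0.
(~q) alone gives q = 0.
(~r) alone gives r = 0.
Case t = 1:
(~u) alone gives u = 0.
(~v) alone gives v = 0.
Every clause now holds.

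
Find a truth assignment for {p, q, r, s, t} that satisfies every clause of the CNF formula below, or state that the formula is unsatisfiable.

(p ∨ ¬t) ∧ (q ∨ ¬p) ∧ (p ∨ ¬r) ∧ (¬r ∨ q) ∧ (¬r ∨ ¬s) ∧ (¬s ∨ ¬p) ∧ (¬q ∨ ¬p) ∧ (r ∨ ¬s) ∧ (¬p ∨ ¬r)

p: False, q: True, r: False, s: False, t: False

Suppose p = False.
The clause (¬t) is unit, so t = False.
The clause (¬r) is unit, so r = False.
The clause (¬s) is unit, so s = False.
All clauses hold; q can take either value.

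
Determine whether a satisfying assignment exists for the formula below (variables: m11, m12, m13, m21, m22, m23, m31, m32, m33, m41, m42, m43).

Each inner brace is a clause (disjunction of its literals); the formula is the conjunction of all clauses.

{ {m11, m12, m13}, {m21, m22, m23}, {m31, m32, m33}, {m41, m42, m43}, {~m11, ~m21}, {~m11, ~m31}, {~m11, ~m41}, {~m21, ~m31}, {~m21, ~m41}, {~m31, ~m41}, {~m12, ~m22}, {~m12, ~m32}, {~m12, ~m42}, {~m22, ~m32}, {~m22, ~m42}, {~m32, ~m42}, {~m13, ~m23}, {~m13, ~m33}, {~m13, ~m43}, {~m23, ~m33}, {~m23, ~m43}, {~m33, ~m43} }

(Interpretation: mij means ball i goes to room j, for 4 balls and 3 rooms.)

Branch on m11: set m11 = 0.
Branch on m12: set m12 = 1.
(~m22) alone gives m22 = 0.
(~m32) alone gives m32 = 0.
(~m42) alone gives m42 = 0.
Branch on m21: set m21 = 1.
(~m31) alone gives m31 = 0.
(m33) alone gives m33 = 1.
(~m41) alone gives m41 = 0.
(m43) alone gives m43 = 1.
But (~m43) is also a unit clause — contradiction.
Undo m21 and try m21 = 0.
(m23) alone gives m23 = 1.
(~m13) alone gives m13 = 0.
(~m33) alone gives m33 = 0.
(m31) alone gives m31 = 1.
(~m41) alone gives m41 = 0.
(m43) alone gives m43 = 1.
But (~m43) is also a unit clause — contradiction.
Neither m21 = 1 nor m21 = 0 works.
Undo m12 and try m12 = 0.
(m13) alone gives m13 = 1.
(~m23) alone gives m23 = 0.
(~m33) alone gives m33 = 0.
(~m43) alone gives m43 = 0.
Branch on m21: set m21 = 1.
(~m31) alone gives m31 = 0.
(m32) alone gives m32 = 1.
(~m41) alone gives m41 = 0.
(m42) alone gives m42 = 1.
But (~m42) is also a unit clause — contradiction.
Undo m21 and try m21 = 0.
(m22) alone gives m22 = 1.
(~m32) alone gives m32 = 0.
(m31) alone gives m31 = 1.
(~m41) alone gives m41 = 0.
(m42) alone gives m42 = 1.
But (~m42) is also a unit clause — contradiction.
Neither m21 = 1 nor m21 = 0 works.
Neither m12 = 1 nor m12 = 0 works.
Undo m11 and try m11 = 1.
(~m21) alone gives m21 = 0.
(~m31) alone gives m31 = 0.
(~m41) alone gives m41 = 0.
Branch on m22: set m22 = 1.
(~m12) alone gives m12 = 0.
(~m32) alone gives m32 = 0.
(m33) alone gives m33 = 1.
(~m42) alone gives m42 = 0.
(m43) alone gives m43 = 1.
But (~m43) is also a unit clause — contradiction.
Undo m22 and try m22 = 0.
(m23) alone gives m23 = 1.
(~m13) alone gives m13 = 0.
(~m33) alone gives m33 = 0.
(m32) alone gives m32 = 1.
(~m12) alone gives m12 = 0.
(~m42) alone gives m42 = 0.
(m43) alone gives m43 = 1.
But (~m43) is also a unit clause — contradiction.
Neither m22 = 1 nor m22 = 0 works.
Neither m11 = 1 nor m11 = 0 works.
No assignment satisfies every clause.

Unsatisfiable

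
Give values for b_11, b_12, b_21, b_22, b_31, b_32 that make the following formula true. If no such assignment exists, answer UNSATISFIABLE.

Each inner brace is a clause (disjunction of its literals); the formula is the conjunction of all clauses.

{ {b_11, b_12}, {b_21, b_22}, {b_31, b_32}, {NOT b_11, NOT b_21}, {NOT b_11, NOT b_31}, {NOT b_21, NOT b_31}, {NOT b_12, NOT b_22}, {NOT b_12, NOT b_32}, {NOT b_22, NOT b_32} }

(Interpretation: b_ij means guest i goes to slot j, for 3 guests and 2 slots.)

UNSATISFIABLE

Suppose b_11 = true.
From the singleton clause (NOT b_21), b_21 = false.
From the singleton clause (b_22), b_22 = true.
From the singleton clause (NOT b_31), b_31 = false.
From the singleton clause (b_32), b_32 = true.
That conflicts with the unit clause (NOT b_32).
That branch fails; take b_11 = false instead.
From the singleton clause (b_12), b_12 = true.
From the singleton clause (NOT b_22), b_22 = false.
From the singleton clause (b_21), b_21 = true.
From the singleton clause (NOT b_31), b_31 = false.
From the singleton clause (b_32), b_32 = true.
That conflicts with the unit clause (NOT b_32).
Either choice for b_11 ends in contradiction.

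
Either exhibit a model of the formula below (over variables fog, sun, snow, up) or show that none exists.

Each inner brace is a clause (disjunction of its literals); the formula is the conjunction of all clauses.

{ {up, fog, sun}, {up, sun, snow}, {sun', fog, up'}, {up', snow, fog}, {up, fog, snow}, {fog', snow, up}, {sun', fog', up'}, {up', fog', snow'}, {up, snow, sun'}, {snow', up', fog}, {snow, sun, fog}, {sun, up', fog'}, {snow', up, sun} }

fog=1,  sun=1,  snow=1,  up=0

Case up = 0:
Case fog = 1:
The clause (snow) is unit, so snow = 1.
The clause (sun) is unit, so sun = 1.
All clauses are satisfied.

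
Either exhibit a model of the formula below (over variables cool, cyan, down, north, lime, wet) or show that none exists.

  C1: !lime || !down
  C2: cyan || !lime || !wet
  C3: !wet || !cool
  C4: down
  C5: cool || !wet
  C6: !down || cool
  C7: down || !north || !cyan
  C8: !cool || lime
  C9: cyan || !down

(down) alone gives down = true.
(!lime) alone gives lime = false.
(cool) alone gives cool = true.
Now (!cool) is unsatisfied and unit — conflict.

UNSATISFIABLE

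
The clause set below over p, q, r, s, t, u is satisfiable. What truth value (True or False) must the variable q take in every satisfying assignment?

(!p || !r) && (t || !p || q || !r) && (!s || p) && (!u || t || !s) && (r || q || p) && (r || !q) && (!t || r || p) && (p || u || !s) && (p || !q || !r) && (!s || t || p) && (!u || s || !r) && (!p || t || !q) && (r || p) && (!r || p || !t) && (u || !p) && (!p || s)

False

Suppose q = true.
Unit clause (r) forces r = true.
Unit clause (!p) forces p = false.
That conflicts with the unit clause (p).
So every satisfying assignment has q = False.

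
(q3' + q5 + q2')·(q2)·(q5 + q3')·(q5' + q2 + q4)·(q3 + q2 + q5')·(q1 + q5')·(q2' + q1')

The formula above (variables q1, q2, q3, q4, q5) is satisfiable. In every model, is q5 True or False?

False

Suppose q5 = 1.
Unit clause (q2) forces q2 = 1.
Unit clause (q1) forces q1 = 1.
That conflicts with the unit clause (q1').
So every satisfying assignment has q5 = False.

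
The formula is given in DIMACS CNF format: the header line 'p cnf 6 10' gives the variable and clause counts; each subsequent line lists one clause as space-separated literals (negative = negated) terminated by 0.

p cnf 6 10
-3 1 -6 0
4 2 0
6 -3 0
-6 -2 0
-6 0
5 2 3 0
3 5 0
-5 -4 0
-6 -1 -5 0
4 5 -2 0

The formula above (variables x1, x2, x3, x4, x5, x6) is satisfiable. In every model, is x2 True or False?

True

Suppose x2 = False.
The clause (x4) is unit, so x4 = True.
The clause (¬x6) is unit, so x6 = False.
The clause (¬x3) is unit, so x3 = False.
The clause (x5) is unit, so x5 = True.
But (¬x5) is also a unit clause — contradiction.
So every satisfying assignment has x2 = True.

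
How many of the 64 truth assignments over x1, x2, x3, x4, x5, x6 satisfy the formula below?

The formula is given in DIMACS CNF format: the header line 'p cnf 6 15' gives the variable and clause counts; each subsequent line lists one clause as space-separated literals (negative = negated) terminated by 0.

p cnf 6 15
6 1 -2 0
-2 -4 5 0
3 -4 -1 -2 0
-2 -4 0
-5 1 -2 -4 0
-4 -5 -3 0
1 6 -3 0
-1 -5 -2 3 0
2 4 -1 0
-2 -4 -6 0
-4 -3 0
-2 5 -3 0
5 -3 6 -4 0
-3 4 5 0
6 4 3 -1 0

There are 2^6 = 64 truth assignments over (x1, x2, x3, x4, x5, x6).
Split on x2. With x2 = True, the clauses containing x2 are satisfied and ¬x2 drops from the rest; 6 of the 2^5 = 32 assignments to the other variables satisfy what remains.
With x2 = False, by the same count on the reduced clause set, 13 assignments work.
Total: 6 + 13 = 19.

19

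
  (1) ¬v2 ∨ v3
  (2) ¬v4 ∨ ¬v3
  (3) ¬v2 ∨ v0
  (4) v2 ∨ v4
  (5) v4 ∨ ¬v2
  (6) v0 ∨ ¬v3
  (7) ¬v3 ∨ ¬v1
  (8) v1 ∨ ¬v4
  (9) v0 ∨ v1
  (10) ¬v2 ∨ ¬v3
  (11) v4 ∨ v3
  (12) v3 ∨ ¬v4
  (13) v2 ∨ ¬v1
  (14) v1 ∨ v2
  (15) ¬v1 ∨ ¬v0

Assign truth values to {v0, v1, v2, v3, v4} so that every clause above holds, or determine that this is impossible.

UNSATISFIABLE

Case v2 = False:
Unit clause (v4) forces v4 = True.
Unit clause (¬v3) forces v3 = False.
Now (v3) is unsatisfied and unit — conflict.
That branch fails; take v2 = True instead.
Unit clause (v3) forces v3 = True.
Now (¬v3) is unsatisfied and unit — conflict.
Neither v2 = True nor v2 = False works.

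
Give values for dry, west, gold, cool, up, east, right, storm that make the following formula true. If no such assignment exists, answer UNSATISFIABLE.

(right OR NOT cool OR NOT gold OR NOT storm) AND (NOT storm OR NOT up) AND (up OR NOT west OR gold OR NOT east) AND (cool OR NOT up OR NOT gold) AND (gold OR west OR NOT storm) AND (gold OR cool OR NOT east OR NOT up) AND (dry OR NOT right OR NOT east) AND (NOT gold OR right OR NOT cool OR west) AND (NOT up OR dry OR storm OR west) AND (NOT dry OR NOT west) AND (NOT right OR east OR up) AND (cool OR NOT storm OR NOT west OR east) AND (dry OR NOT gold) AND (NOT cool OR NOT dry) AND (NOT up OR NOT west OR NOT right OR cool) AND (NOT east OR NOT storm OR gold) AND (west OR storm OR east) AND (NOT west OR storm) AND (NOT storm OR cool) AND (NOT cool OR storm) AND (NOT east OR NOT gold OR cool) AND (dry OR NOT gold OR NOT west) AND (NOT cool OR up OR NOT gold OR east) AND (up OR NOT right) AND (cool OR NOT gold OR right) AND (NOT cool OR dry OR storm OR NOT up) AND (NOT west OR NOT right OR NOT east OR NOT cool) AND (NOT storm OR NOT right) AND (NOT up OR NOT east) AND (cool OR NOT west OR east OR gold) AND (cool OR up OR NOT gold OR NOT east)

Suppose storm = true.
(NOT up) alone gives up = false.
(cool) alone gives cool = true.
(NOT dry) alone gives dry = false.
(NOT gold) alone gives gold = false.
(west) alone gives west = true.
(NOT east) alone gives east = false.
(NOT right) alone gives right = false.
All clauses are satisfied.

dry ↦ false,  west ↦ true,  gold ↦ false,  cool ↦ true,  up ↦ false,  east ↦ false,  right ↦ false,  storm ↦ true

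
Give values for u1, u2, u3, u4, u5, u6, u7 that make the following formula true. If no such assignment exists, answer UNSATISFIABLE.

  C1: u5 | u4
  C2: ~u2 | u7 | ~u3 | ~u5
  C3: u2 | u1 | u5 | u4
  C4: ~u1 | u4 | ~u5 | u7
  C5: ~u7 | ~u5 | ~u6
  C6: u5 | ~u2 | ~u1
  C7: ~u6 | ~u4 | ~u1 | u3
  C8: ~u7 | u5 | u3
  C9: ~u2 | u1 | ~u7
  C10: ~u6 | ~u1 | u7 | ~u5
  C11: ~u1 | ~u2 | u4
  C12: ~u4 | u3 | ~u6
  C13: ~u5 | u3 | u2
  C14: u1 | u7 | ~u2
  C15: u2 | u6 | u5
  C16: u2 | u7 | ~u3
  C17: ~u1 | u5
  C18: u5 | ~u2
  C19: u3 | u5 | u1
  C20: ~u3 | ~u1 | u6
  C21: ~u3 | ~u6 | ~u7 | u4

u1: 0,  u2: 0,  u3: 1,  u4: 1,  u5: 0,  u6: 1,  u7: 1

Case u5 = 0:
(u4) alone gives u4 = 1.
(~u1) alone gives u1 = 0.
(~u2) alone gives u2 = 0.
(u6) alone gives u6 = 1.
(u3) alone gives u3 = 1.
(u7) alone gives u7 = 1.
All clauses are satisfied.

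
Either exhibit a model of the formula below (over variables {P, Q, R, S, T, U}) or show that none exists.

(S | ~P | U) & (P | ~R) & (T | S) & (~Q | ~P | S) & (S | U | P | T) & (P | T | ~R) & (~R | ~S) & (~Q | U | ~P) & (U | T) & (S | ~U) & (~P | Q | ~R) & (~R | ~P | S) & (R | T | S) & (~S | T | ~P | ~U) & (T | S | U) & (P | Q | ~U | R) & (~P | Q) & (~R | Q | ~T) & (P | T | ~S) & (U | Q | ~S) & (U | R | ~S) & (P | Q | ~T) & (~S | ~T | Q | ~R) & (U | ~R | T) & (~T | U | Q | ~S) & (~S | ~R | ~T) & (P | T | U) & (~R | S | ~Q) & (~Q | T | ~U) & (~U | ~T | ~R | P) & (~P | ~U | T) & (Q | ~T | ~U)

Branch on P: set P = 0.
From the singleton clause (~R), R = 0.
Branch on T: set T = 1.
From the singleton clause (Q), Q = 1.
Branch on S: set S = 0.
From the singleton clause (~U), U = 0.
Every clause now holds.

P: 0; Q: 1; R: 0; S: 0; T: 1; U: 0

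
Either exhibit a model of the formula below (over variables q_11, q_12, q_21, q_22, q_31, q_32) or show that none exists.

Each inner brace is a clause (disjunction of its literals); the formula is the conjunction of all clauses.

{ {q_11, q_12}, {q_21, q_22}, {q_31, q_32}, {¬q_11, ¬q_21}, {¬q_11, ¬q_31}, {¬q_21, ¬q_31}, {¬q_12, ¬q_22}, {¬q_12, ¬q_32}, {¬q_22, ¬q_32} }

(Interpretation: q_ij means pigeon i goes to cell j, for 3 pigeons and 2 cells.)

UNSATISFIABLE

Suppose q_11 = True.
From the singleton clause (¬q_21), q_21 = False.
From the singleton clause (q_22), q_22 = True.
From the singleton clause (¬q_31), q_31 = False.
From the singleton clause (q_32), q_32 = True.
But (¬q_32) is also a unit clause — contradiction.
Undo q_11 and try q_11 = False.
From the singleton clause (q_12), q_12 = True.
From the singleton clause (¬q_22), q_22 = False.
From the singleton clause (q_21), q_21 = True.
From the singleton clause (¬q_31), q_31 = False.
From the singleton clause (q_32), q_32 = True.
But (¬q_32) is also a unit clause — contradiction.
Either choice for q_11 ends in contradiction.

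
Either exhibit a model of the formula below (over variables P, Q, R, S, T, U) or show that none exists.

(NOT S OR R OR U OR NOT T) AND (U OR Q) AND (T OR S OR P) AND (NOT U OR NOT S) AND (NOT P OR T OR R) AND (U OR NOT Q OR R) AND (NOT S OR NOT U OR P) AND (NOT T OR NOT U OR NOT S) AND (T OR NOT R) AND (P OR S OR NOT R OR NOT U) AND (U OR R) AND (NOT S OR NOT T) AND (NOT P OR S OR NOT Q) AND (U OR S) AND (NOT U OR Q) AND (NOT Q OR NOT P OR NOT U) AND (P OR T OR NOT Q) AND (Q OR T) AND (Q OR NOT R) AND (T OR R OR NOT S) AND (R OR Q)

Try U = true.
From the singleton clause (NOT S), S = false.
From the singleton clause (Q), Q = true.
From the singleton clause (NOT P), P = false.
From the singleton clause (T), T = true.
From the singleton clause (NOT R), R = false.
This assignment satisfies each clause.

P ↦ false; Q ↦ true; R ↦ false; S ↦ false; T ↦ true; U ↦ true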